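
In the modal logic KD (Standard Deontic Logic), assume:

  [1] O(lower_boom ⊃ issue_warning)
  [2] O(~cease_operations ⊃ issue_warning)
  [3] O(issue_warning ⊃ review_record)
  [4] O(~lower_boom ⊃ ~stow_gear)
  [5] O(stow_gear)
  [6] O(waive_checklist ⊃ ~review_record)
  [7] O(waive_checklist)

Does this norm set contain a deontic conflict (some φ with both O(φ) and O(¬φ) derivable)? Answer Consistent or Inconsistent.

Inconsistent

From premise 5 we have O(stow_gear).
The contrapositive of premise 4 (O(~lower_boom ⊃ ~stow_gear)) is O(stow_gear ⊃ lower_boom), and O(stow_gear) is already established, so O(lower_boom).
With premise 1, O(lower_boom ⊃ issue_warning), the K-axiom yields O(issue_warning).
Premise 3 is O(issue_warning ⊃ review_record); since O(issue_warning), deontic closure gives O(review_record).
The contrapositive of premise 6 (O(waive_checklist ⊃ ~review_record)) is O(review_record ⊃ ~waive_checklist), and O(review_record) is already established, so O(~waive_checklist).
However, premise 7 gives O(waive_checklist).
We now have both O(~waive_checklist) and O(waive_checklist) — waive_checklist is simultaneously obligatory and forbidden, violating the D-axiom.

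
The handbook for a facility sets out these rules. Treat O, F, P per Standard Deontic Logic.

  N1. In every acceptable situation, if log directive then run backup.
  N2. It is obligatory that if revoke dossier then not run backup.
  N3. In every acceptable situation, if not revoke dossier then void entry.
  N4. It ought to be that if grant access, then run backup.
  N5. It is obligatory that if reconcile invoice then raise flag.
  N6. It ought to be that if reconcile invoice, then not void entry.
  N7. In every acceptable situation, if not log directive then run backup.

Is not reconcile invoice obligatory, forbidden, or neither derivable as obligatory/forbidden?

Obligatory

Premises 1 and 7 cover both cases: O(log_directive → run_backup) and O(¬log_directive → run_backup). Since log_directive ∨ ¬log_directive is a tautology, O(run_backup) follows.
The contrapositive of premise 2 (O(revoke_dossier → ¬run_backup)) is O(run_backup → ¬revoke_dossier), and O(run_backup) is already established, so O(¬revoke_dossier).
With premise 3, O(¬revoke_dossier → void_entry), the K-axiom yields O(void_entry).
Premise 6 is O(reconcile_invoice → ¬void_entry); contrapositively O(void_entry → ¬reconcile_invoice). Since O(void_entry) holds, K gives O(¬reconcile_invoice).
Premises 4, 5 do not contribute to this derivation.
Hence ¬reconcile_invoice is obligatory.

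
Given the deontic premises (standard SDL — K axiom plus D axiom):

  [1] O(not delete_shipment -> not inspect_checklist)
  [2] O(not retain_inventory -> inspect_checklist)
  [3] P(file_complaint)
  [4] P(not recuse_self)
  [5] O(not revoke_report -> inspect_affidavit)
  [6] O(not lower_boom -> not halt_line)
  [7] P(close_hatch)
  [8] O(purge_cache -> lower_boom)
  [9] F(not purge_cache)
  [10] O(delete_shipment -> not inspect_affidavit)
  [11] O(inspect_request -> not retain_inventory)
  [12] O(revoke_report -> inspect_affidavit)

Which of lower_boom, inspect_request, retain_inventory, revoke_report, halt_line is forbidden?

inspect_request

By case analysis on revoke_report: premise 12 gives O(revoke_report -> inspect_affidavit) and premise 5 gives O(not revoke_report -> inspect_affidavit), so O(inspect_affidavit) either way.
Premise 10, O(delete_shipment -> not inspect_affidavit), contraposes to O(inspect_affidavit -> not delete_shipment); with O(inspect_affidavit) we get O(not delete_shipment).
With premise 1, O(not delete_shipment -> not inspect_checklist), the K-axiom yields O(not inspect_checklist).
Premise 2 is O(not retain_inventory -> inspect_checklist); contrapositively O(not inspect_checklist -> retain_inventory). Since O(not inspect_checklist) holds, K gives O(retain_inventory).
Premise 11 is O(inspect_request -> not retain_inventory); contrapositively O(retain_inventory -> not inspect_request). Since O(retain_inventory) holds, K gives O(not inspect_request).
So O(not inspect_request) holds, i.e. inspect_request is forbidden. None of the other listed options is forbidden under the premises.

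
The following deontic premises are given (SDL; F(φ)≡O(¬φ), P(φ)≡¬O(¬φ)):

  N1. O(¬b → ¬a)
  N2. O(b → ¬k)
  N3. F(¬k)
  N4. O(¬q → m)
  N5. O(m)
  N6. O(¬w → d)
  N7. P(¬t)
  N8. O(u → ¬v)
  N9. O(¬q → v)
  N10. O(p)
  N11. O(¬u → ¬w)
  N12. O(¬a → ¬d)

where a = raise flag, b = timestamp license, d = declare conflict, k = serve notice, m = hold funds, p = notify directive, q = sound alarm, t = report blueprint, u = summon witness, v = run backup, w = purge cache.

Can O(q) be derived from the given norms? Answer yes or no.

Premise 3 is F(¬k), i.e. O(k).
Premise 2, O(b → ¬k), contraposes to O(k → ¬b); with O(k) we get O(¬b).
With premise 1, O(¬b → ¬a), the K-axiom yields O(¬a).
Applying K to premise 12 (O(¬a → ¬d)) and O(¬a) yields O(¬d).
Premise 6, O(¬w → d), contraposes to O(¬d → w); with O(¬d) we get O(w).
The contrapositive of premise 11 (O(¬u → ¬w)) is O(w → u), and O(w) is already established, so O(u).
From O(u) and premise 8, O(u → ¬v), we obtain O(¬v).
Premise 9 is O(¬q → v); contrapositively O(¬v → q). Since O(¬v) holds, K gives O(q).
Premises 4, 5, 7, 10 do not contribute to this derivation.
So O(q) follows.

Yes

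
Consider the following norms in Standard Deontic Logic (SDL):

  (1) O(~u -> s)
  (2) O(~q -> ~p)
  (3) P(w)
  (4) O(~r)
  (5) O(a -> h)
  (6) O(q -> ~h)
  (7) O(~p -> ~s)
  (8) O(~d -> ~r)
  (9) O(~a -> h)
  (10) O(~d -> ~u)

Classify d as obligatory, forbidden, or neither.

Premises 9 and 5 are O(~a -> h) and O(a -> h); every ideal world satisfies ~a or a, so in either case h holds — hence O(h).
Premise 6 is O(q -> ~h); contrapositively O(h -> ~q). Since O(h) holds, K gives O(~q).
Applying K to premise 2 (O(~q -> ~p)) and O(~q) yields O(~p).
Premise 7 is O(~p -> ~s); since O(~p), deontic closure gives O(~s).
Premise 1 is O(~u -> s); contrapositively O(~s -> u). Since O(~s) holds, K gives O(u).
The contrapositive of premise 10 (O(~d -> ~u)) is O(u -> d), and O(u) is already established, so O(d).
Premises 3, 4, 8 do not contribute to this derivation.
Hence d is obligatory.

Obligatory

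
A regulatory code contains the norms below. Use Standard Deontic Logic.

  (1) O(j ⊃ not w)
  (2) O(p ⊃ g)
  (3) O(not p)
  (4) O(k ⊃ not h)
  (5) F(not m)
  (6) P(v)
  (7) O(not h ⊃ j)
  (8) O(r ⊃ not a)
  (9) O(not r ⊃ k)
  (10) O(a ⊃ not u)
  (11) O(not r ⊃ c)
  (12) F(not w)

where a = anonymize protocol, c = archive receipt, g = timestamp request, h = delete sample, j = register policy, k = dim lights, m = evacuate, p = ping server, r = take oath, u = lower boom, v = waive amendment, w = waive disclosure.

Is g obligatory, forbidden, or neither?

Premise 2 is O(p ⊃ g), but O(p) is not derivable from the premises, so it does not yield O(g).
No premise or chain of K-axiom applications forces O(g), and none forces O(not g). So g is neither obligatory nor forbidden under these norms.

Neither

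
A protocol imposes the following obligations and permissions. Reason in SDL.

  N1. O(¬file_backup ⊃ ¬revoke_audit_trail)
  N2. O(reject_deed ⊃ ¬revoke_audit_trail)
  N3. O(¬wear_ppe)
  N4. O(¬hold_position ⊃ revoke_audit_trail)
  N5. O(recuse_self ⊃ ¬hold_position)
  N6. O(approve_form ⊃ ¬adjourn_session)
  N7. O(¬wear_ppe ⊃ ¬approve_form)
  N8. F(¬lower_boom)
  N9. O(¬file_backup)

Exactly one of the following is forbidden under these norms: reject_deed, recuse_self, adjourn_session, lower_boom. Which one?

recuse_self

From premise 9 we have O(¬file_backup).
From O(¬file_backup) and premise 1, O(¬file_backup ⊃ ¬revoke_audit_trail), we obtain O(¬revoke_audit_trail).
The contrapositive of premise 4 (O(¬hold_position ⊃ revoke_audit_trail)) is O(¬revoke_audit_trail ⊃ hold_position), and O(¬revoke_audit_trail) is already established, so O(hold_position).
Premise 5 is O(recuse_self ⊃ ¬hold_position); contrapositively O(hold_position ⊃ ¬recuse_self). Since O(hold_position) holds, K gives O(¬recuse_self).
So O(¬recuse_self) holds, i.e. recuse_self is forbidden. None of the other listed options is forbidden under the premises.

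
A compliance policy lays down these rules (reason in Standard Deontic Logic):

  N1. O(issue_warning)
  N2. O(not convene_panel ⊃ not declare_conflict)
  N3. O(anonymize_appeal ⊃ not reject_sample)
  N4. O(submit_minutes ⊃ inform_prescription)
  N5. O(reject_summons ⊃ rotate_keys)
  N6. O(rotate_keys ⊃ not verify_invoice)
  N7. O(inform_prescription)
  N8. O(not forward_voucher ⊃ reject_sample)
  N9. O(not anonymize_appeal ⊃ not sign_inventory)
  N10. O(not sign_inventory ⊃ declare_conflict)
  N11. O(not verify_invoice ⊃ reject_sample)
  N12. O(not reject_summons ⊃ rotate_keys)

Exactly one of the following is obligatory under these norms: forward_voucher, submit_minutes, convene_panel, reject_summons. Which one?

Premises 5 and 12 cover both cases: O(reject_summons ⊃ rotate_keys) and O(not reject_summons ⊃ rotate_keys). Since reject_summons ∨ not reject_summons is a tautology, O(rotate_keys) follows.
With premise 6, O(rotate_keys ⊃ not verify_invoice), the K-axiom yields O(not verify_invoice).
From O(not verify_invoice) and premise 11, O(not verify_invoice ⊃ reject_sample), we obtain O(reject_sample).
Premise 3 is O(anonymize_appeal ⊃ not reject_sample); contrapositively O(reject_sample ⊃ not anonymize_appeal). Since O(reject_sample) holds, K gives O(not anonymize_appeal).
From O(not anonymize_appeal) and premise 9, O(not anonymize_appeal ⊃ not sign_inventory), we obtain O(not sign_inventory).
From O(not sign_inventory) and premise 10, O(not sign_inventory ⊃ declare_conflict), we obtain O(declare_conflict).
Premise 2, O(not convene_panel ⊃ not declare_conflict), contraposes to O(declare_conflict ⊃ convene_panel); with O(declare_conflict) we get O(convene_panel).
So O(convene_panel) holds — convene_panel is obligatory. None of the other listed options is made obligatory by any chain of premises.

convene_panel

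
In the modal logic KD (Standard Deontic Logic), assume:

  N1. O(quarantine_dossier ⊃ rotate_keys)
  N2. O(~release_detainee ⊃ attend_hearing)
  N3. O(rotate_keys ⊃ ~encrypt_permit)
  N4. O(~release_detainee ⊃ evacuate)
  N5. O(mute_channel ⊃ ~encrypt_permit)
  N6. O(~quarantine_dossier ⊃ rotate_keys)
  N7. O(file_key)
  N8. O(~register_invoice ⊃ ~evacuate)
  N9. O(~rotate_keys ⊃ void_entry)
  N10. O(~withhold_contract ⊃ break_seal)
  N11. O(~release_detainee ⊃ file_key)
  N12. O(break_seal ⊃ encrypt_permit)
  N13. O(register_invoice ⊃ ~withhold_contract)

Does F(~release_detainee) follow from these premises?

By case analysis on quarantine_dossier: premise 1 gives O(quarantine_dossier ⊃ rotate_keys) and premise 6 gives O(~quarantine_dossier ⊃ rotate_keys), so O(rotate_keys) either way.
Applying K to premise 3 (O(rotate_keys ⊃ ~encrypt_permit)) and O(rotate_keys) yields O(~encrypt_permit).
Premise 12 is O(break_seal ⊃ encrypt_permit); contrapositively O(~encrypt_permit ⊃ ~break_seal). Since O(~encrypt_permit) holds, K gives O(~break_seal).
Premise 10 is O(~withhold_contract ⊃ break_seal); contrapositively O(~break_seal ⊃ withhold_contract). Since O(~break_seal) holds, K gives O(withhold_contract).
Premise 13 is O(register_invoice ⊃ ~withhold_contract); contrapositively O(withhold_contract ⊃ ~register_invoice). Since O(withhold_contract) holds, K gives O(~register_invoice).
With premise 8, O(~register_invoice ⊃ ~evacuate), the K-axiom yields O(~evacuate).
Premise 4 is O(~release_detainee ⊃ evacuate); contrapositively O(~evacuate ⊃ release_detainee). Since O(~evacuate) holds, K gives O(release_detainee).
Premises 2, 5, 7, 9, 11 do not contribute to this derivation.
So O(release_detainee) holds, i.e. F(~release_detainee). The claim follows.

Yes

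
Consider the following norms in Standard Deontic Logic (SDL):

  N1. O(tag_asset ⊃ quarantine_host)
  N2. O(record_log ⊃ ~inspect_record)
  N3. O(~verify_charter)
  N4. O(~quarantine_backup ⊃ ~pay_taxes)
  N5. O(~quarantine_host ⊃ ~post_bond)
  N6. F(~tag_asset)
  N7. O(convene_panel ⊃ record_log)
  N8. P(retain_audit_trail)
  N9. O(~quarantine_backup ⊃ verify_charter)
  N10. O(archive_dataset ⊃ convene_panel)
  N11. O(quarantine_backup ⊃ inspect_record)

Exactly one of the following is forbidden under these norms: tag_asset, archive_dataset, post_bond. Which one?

From premise 3 we have O(~verify_charter).
Premise 9, O(~quarantine_backup ⊃ verify_charter), contraposes to O(~verify_charter ⊃ quarantine_backup); with O(~verify_charter) we get O(quarantine_backup).
Applying K to premise 11 (O(quarantine_backup ⊃ inspect_record)) and O(quarantine_backup) yields O(inspect_record).
Premise 2, O(record_log ⊃ ~inspect_record), contraposes to O(inspect_record ⊃ ~record_log); with O(inspect_record) we get O(~record_log).
The contrapositive of premise 7 (O(convene_panel ⊃ record_log)) is O(~record_log ⊃ ~convene_panel), and O(~record_log) is already established, so O(~convene_panel).
The contrapositive of premise 10 (O(archive_dataset ⊃ convene_panel)) is O(~convene_panel ⊃ ~archive_dataset), and O(~convene_panel) is already established, so O(~archive_dataset).
So O(~archive_dataset) holds, i.e. archive_dataset is forbidden. None of the other listed options is forbidden under the premises.

archive_dataset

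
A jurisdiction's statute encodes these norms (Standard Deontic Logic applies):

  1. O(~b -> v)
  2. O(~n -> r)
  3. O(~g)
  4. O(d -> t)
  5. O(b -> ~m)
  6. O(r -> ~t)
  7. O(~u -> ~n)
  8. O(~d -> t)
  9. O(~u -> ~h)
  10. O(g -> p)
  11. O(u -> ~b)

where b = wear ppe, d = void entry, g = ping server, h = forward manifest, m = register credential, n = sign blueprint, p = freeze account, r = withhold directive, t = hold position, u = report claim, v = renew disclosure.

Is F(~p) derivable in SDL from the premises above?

Premise 10 is O(g -> p), but O(g) is not derivable from the premises, so it does not yield O(p).
No other premise forces O(p). An ideal world satisfying every premise can still have ~p true, so F(~p) is not derivable.

No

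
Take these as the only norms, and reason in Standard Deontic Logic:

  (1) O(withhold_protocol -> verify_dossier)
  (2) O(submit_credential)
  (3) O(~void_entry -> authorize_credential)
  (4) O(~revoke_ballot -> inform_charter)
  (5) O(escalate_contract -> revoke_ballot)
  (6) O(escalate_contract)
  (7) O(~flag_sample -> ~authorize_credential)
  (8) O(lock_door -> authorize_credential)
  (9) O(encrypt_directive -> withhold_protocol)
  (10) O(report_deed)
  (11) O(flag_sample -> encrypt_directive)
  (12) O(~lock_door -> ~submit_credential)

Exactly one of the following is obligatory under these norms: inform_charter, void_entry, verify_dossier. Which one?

Premise 2 states O(submit_credential) outright.
The contrapositive of premise 12 (O(~lock_door -> ~submit_credential)) is O(submit_credential -> lock_door), and O(submit_credential) is already established, so O(lock_door).
Premise 8 is O(lock_door -> authorize_credential); since O(lock_door), deontic closure gives O(authorize_credential).
Premise 7 is O(~flag_sample -> ~authorize_credential); contrapositively O(authorize_credential -> flag_sample). Since O(authorize_credential) holds, K gives O(flag_sample).
Applying K to premise 11 (O(flag_sample -> encrypt_directive)) and O(flag_sample) yields O(encrypt_directive).
With premise 9, O(encrypt_directive -> withhold_protocol), the K-axiom yields O(withhold_protocol).
With premise 1, O(withhold_protocol -> verify_dossier), the K-axiom yields O(verify_dossier).
So O(verify_dossier) holds — verify_dossier is obligatory. None of the other listed options is made obligatory by any chain of premises.

verify_dossier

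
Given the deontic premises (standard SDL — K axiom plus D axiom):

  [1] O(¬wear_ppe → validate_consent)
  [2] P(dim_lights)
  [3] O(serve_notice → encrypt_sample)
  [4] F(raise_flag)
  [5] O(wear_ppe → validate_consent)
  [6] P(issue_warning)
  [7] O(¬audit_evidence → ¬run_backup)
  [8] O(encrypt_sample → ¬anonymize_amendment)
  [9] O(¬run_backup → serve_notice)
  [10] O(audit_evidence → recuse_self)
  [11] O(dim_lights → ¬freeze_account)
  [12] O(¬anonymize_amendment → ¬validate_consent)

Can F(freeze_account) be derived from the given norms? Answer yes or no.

Premise 11 is O(dim_lights → ¬freeze_account), but O(dim_lights) is not derivable from the premises (the permission P(dim_lights) asserts only ¬O(¬dim_lights), not O(dim_lights)), so it does not yield O(¬freeze_account).
No other premise forces O(¬freeze_account). An ideal world satisfying every premise can still have freeze_account true, so F(freeze_account) is not derivable.

No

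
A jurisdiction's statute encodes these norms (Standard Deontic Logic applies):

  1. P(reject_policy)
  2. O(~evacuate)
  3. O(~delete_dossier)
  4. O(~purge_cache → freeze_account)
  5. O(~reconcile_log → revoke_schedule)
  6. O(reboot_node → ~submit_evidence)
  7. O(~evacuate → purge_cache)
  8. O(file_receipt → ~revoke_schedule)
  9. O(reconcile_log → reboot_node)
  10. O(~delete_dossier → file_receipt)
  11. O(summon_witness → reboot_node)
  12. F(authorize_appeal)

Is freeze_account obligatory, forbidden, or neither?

Premise 4 is O(~purge_cache → freeze_account), but O(~purge_cache) is not derivable from the premises, so it does not yield O(freeze_account).
No premise or chain of K-axiom applications forces O(freeze_account), and none forces O(~freeze_account). So freeze_account is neither obligatory nor forbidden under these norms.

Neither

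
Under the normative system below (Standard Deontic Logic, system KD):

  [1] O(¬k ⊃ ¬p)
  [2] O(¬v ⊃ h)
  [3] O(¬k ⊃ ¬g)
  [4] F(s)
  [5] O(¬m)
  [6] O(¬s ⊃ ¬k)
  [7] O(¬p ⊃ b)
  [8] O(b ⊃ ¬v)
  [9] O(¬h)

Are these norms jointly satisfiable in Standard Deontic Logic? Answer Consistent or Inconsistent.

Inconsistent

Premise 9 gives O(¬h).
Premise 2, O(¬v ⊃ h), contraposes to O(¬h ⊃ v); with O(¬h) we get O(v).
The contrapositive of premise 8 (O(b ⊃ ¬v)) is O(v ⊃ ¬b), and O(v) is already established, so O(¬b).
The contrapositive of premise 7 (O(¬p ⊃ b)) is O(¬b ⊃ p), and O(¬b) is already established, so O(p).
Premise 1 is O(¬k ⊃ ¬p); contrapositively O(p ⊃ k). Since O(p) holds, K gives O(k).
The contrapositive of premise 6 (O(¬s ⊃ ¬k)) is O(k ⊃ s), and O(k) is already established, so O(s).
However, F(s) at premise 4 amounts to O(¬s).
We now have both O(s) and O(¬s) — s is simultaneously obligatory and forbidden, violating the D-axiom.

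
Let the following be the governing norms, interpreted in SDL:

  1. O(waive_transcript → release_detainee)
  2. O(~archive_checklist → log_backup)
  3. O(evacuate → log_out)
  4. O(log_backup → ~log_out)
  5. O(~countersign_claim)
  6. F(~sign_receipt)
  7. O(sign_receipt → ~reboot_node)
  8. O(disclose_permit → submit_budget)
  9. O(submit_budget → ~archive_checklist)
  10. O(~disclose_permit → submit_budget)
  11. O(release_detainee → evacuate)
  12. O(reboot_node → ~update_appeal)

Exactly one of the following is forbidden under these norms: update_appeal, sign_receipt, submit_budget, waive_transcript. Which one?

waive_transcript

Premises 8 and 10 cover both cases: O(disclose_permit → submit_budget) and O(~disclose_permit → submit_budget). Since disclose_permit ∨ ~disclose_permit is a tautology, O(submit_budget) follows.
From O(submit_budget) and premise 9, O(submit_budget → ~archive_checklist), we obtain O(~archive_checklist).
Premise 2 is O(~archive_checklist → log_backup); since O(~archive_checklist), deontic closure gives O(log_backup).
From O(log_backup) and premise 4, O(log_backup → ~log_out), we obtain O(~log_out).
The contrapositive of premise 3 (O(evacuate → log_out)) is O(~log_out → ~evacuate), and O(~log_out) is already established, so O(~evacuate).
Premise 11 is O(release_detainee → evacuate); contrapositively O(~evacuate → ~release_detainee). Since O(~evacuate) holds, K gives O(~release_detainee).
The contrapositive of premise 1 (O(waive_transcript → release_detainee)) is O(~release_detainee → ~waive_transcript), and O(~release_detainee) is already established, so O(~waive_transcript).
So O(~waive_transcript) holds, i.e. waive_transcript is forbidden. None of the other listed options is forbidden under the premises.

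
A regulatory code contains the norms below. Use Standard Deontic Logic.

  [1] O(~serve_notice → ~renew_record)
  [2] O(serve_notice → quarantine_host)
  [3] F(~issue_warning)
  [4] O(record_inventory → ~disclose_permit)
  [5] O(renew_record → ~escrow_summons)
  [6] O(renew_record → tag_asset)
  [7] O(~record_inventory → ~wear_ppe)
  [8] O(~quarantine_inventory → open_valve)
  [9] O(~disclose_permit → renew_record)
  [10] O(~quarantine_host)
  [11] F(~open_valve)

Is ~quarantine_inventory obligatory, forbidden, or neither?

Premise 8 is O(~quarantine_inventory → open_valve); even if O(open_valve) held, inferring O(~quarantine_inventory) would be affirming the consequent — invalid.
No premise or chain of K-axiom applications forces O(~quarantine_inventory), and none forces O(quarantine_inventory). So ~quarantine_inventory is neither obligatory nor forbidden under these norms.

Neither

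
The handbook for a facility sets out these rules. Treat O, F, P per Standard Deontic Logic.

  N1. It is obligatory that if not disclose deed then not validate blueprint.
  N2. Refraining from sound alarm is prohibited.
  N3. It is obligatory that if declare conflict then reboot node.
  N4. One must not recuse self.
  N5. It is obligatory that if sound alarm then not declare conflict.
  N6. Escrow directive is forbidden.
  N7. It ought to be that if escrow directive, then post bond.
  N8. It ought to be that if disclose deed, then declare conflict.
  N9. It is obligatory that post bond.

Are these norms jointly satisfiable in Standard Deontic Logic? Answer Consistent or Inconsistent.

Premise 7 is O(escrow_directive → post_bond); even if O(post_bond) held, inferring O(escrow_directive) would be affirming the consequent — invalid.
So O(escrow_directive) is not derivable, and the apparent clash with O(¬escrow_directive) does not arise.
A world satisfying every obligation exists (e.g. declare_conflict=false, disclose_deed=false, escrow_directive=false, post_bond=true, reboot_node=false, recuse_self=false, sound_alarm=true, validate_blueprint=false); no atom is both obligatory and forbidden, so the set is consistent.

Consistent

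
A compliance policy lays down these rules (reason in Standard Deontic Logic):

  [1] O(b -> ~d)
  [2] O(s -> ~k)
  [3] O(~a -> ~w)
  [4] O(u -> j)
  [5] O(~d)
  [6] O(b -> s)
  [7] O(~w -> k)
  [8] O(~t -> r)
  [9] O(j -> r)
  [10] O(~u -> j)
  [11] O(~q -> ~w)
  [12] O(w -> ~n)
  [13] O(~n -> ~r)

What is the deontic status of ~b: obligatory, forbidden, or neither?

Obligatory

Premises 10 and 4 cover both cases: O(~u -> j) and O(u -> j). Since ~u ∨ u is a tautology, O(j) follows.
From O(j) and premise 9, O(j -> r), we obtain O(r).
Premise 13, O(~n -> ~r), contraposes to O(r -> n); with O(r) we get O(n).
Premise 12 is O(w -> ~n); contrapositively O(n -> ~w). Since O(n) holds, K gives O(~w).
From O(~w) and premise 7, O(~w -> k), we obtain O(k).
The contrapositive of premise 2 (O(s -> ~k)) is O(k -> ~s), and O(k) is already established, so O(~s).
The contrapositive of premise 6 (O(b -> s)) is O(~s -> ~b), and O(~s) is already established, so O(~b).
Premises 1, 3, 5, 8, 11 do not contribute to this derivation.
Hence ~b is obligatory.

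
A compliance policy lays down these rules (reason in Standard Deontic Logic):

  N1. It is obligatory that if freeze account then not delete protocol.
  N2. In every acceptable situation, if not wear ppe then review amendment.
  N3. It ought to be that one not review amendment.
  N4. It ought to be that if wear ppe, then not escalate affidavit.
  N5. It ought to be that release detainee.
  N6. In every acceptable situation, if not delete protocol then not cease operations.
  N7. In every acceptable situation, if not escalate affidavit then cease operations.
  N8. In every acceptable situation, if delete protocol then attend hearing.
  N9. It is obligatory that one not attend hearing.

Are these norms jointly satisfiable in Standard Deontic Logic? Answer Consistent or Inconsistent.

Inconsistent

Premise 9 gives O(¬attend_hearing).
The contrapositive of premise 8 (O(delete_protocol → attend_hearing)) is O(¬attend_hearing → ¬delete_protocol), and O(¬attend_hearing) is already established, so O(¬delete_protocol).
Applying K to premise 6 (O(¬delete_protocol → ¬cease_operations)) and O(¬delete_protocol) yields O(¬cease_operations).
The contrapositive of premise 7 (O(¬escalate_affidavit → cease_operations)) is O(¬cease_operations → escalate_affidavit), and O(¬cease_operations) is already established, so O(escalate_affidavit).
Premise 4 is O(wear_ppe → ¬escalate_affidavit); contrapositively O(escalate_affidavit → ¬wear_ppe). Since O(escalate_affidavit) holds, K gives O(¬wear_ppe).
Premise 2 is O(¬wear_ppe → review_amendment); since O(¬wear_ppe), deontic closure gives O(review_amendment).
But premise 3 directly asserts O(¬review_amendment).
We now have both O(review_amendment) and O(¬review_amendment) — review_amendment is simultaneously obligatory and forbidden, violating the D-axiom.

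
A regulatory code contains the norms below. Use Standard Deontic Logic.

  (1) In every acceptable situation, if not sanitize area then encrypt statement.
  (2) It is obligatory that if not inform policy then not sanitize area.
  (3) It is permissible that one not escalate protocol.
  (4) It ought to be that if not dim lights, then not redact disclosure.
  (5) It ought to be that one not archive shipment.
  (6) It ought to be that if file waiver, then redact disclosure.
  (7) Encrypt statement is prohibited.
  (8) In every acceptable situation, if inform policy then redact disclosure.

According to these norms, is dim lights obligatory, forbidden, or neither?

Obligatory

F(encrypt_statement) at premise 7 means O(¬encrypt_statement).
The contrapositive of premise 1 (O(¬sanitize_area → encrypt_statement)) is O(¬encrypt_statement → sanitize_area), and O(¬encrypt_statement) is already established, so O(sanitize_area).
The contrapositive of premise 2 (O(¬inform_policy → ¬sanitize_area)) is O(sanitize_area → inform_policy), and O(sanitize_area) is already established, so O(inform_policy).
From O(inform_policy) and premise 8, O(inform_policy → redact_disclosure), we obtain O(redact_disclosure).
Premise 4, O(¬dim_lights → ¬redact_disclosure), contraposes to O(redact_disclosure → dim_lights); with O(redact_disclosure) we get O(dim_lights).
Premises 3, 5, 6 do not contribute to this derivation.
Hence dim_lights is obligatory.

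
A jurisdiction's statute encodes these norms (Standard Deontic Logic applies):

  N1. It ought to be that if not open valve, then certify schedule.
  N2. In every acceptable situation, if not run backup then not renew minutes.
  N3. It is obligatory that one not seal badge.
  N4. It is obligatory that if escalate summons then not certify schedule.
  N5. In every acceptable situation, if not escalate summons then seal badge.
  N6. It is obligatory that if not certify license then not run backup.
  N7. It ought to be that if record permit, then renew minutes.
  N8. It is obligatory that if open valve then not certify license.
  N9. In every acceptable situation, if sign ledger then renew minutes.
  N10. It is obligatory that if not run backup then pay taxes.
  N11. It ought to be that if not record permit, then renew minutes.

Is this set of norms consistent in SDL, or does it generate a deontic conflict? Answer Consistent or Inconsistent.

Inconsistent

Premises 7 and 11 cover both cases: O(record_permit → renew_minutes) and O(¬record_permit → renew_minutes). Since record_permit ∨ ¬record_permit is a tautology, O(renew_minutes) follows.
Premise 2 is O(¬run_backup → ¬renew_minutes); contrapositively O(renew_minutes → run_backup). Since O(renew_minutes) holds, K gives O(run_backup).
Premise 6 is O(¬certify_license → ¬run_backup); contrapositively O(run_backup → certify_license). Since O(run_backup) holds, K gives O(certify_license).
The contrapositive of premise 8 (O(open_valve → ¬certify_license)) is O(certify_license → ¬open_valve), and O(certify_license) is already established, so O(¬open_valve).
With premise 1, O(¬open_valve → certify_schedule), the K-axiom yields O(certify_schedule).
Premise 4 is O(escalate_summons → ¬certify_schedule); contrapositively O(certify_schedule → ¬escalate_summons). Since O(certify_schedule) holds, K gives O(¬escalate_summons).
Applying K to premise 5 (O(¬escalate_summons → seal_badge)) and O(¬escalate_summons) yields O(seal_badge).
But premise 3 directly asserts O(¬seal_badge).
We now have both O(seal_badge) and O(¬seal_badge) — seal_badge is simultaneously obligatory and forbidden, violating the D-axiom.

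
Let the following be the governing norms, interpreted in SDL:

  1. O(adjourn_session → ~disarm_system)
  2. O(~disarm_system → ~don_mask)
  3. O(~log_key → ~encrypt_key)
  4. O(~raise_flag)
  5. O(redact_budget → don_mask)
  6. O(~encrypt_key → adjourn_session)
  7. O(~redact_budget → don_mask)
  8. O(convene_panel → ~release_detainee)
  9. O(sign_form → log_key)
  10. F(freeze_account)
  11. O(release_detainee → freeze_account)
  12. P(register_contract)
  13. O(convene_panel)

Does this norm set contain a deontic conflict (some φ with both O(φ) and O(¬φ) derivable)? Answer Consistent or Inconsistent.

Consistent

Premise 11 is O(release_detainee → freeze_account), but O(release_detainee) is not derivable from the premises, so it does not yield O(freeze_account).
So O(freeze_account) is not derivable, and the apparent clash with O(~freeze_account) does not arise.
A world satisfying every obligation exists (e.g. adjourn_session=false, convene_panel=true, disarm_system=true, don_mask=true, encrypt_key=true, freeze_account=false, log_key=true, raise_flag=false, redact_budget=false, register_contract=false, release_detainee=false, sign_form=false); no atom is both obligatory and forbidden, so the set is consistent.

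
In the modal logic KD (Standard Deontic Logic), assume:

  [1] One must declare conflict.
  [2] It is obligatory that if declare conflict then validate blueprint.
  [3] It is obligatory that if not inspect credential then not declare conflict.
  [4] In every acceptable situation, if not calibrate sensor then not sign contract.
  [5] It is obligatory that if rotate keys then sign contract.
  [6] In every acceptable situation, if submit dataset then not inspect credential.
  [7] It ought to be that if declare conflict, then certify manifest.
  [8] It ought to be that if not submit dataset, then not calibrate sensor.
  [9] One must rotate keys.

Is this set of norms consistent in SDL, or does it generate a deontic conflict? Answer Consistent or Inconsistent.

Premise 9 gives O(rotate_keys).
With premise 5, O(rotate_keys → sign_contract), the K-axiom yields O(sign_contract).
Premise 4, O(¬calibrate_sensor → ¬sign_contract), contraposes to O(sign_contract → calibrate_sensor); with O(sign_contract) we get O(calibrate_sensor).
Premise 8 is O(¬submit_dataset → ¬calibrate_sensor); contrapositively O(calibrate_sensor → submit_dataset). Since O(calibrate_sensor) holds, K gives O(submit_dataset).
From O(submit_dataset) and premise 6, O(submit_dataset → ¬inspect_credential), we obtain O(¬inspect_credential).
From O(¬inspect_credential) and premise 3, O(¬inspect_credential → ¬declare_conflict), we obtain O(¬declare_conflict).
But premise 1 directly asserts O(declare_conflict).
We now have both O(¬declare_conflict) and O(declare_conflict) — declare_conflict is simultaneously obligatory and forbidden, violating the D-axiom.

Inconsistent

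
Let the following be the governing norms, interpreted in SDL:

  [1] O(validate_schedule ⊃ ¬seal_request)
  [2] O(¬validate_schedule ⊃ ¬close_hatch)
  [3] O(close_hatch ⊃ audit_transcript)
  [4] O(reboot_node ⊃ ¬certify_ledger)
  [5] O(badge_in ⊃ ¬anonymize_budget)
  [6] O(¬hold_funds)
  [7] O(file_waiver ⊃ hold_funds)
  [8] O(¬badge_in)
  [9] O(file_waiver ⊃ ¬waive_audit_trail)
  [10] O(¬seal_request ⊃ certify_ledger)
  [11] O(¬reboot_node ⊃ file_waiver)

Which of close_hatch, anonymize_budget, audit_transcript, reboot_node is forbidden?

Premise 6 gives O(¬hold_funds).
Premise 7, O(file_waiver ⊃ hold_funds), contraposes to O(¬hold_funds ⊃ ¬file_waiver); with O(¬hold_funds) we get O(¬file_waiver).
Premise 11, O(¬reboot_node ⊃ file_waiver), contraposes to O(¬file_waiver ⊃ reboot_node); with O(¬file_waiver) we get O(reboot_node).
Applying K to premise 4 (O(reboot_node ⊃ ¬certify_ledger)) and O(reboot_node) yields O(¬certify_ledger).
Premise 10 is O(¬seal_request ⊃ certify_ledger); contrapositively O(¬certify_ledger ⊃ seal_request). Since O(¬certify_ledger) holds, K gives O(seal_request).
Premise 1, O(validate_schedule ⊃ ¬seal_request), contraposes to O(seal_request ⊃ ¬validate_schedule); with O(seal_request) we get O(¬validate_schedule).
Applying K to premise 2 (O(¬validate_schedule ⊃ ¬close_hatch)) and O(¬validate_schedule) yields O(¬close_hatch).
So O(¬close_hatch) holds, i.e. close_hatch is forbidden. None of the other listed options is forbidden under the premises.

close_hatch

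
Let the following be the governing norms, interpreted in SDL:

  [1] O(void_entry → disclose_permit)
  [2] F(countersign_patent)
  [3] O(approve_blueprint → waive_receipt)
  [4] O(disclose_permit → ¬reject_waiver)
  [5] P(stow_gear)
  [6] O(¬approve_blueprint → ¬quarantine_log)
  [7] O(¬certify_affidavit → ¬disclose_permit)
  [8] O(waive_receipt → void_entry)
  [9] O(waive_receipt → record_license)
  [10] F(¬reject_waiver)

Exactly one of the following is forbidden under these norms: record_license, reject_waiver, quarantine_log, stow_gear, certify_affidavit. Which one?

quarantine_log

F(¬reject_waiver) at premise 10 means O(reject_waiver).
The contrapositive of premise 4 (O(disclose_permit → ¬reject_waiver)) is O(reject_waiver → ¬disclose_permit), and O(reject_waiver) is already established, so O(¬disclose_permit).
Premise 1, O(void_entry → disclose_permit), contraposes to O(¬disclose_permit → ¬void_entry); with O(¬disclose_permit) we get O(¬void_entry).
Premise 8 is O(waive_receipt → void_entry); contrapositively O(¬void_entry → ¬waive_receipt). Since O(¬void_entry) holds, K gives O(¬waive_receipt).
Premise 3 is O(approve_blueprint → waive_receipt); contrapositively O(¬waive_receipt → ¬approve_blueprint). Since O(¬waive_receipt) holds, K gives O(¬approve_blueprint).
Applying K to premise 6 (O(¬approve_blueprint → ¬quarantine_log)) and O(¬approve_blueprint) yields O(¬quarantine_log).
So O(¬quarantine_log) holds, i.e. quarantine_log is forbidden. None of the other listed options is forbidden under the premises.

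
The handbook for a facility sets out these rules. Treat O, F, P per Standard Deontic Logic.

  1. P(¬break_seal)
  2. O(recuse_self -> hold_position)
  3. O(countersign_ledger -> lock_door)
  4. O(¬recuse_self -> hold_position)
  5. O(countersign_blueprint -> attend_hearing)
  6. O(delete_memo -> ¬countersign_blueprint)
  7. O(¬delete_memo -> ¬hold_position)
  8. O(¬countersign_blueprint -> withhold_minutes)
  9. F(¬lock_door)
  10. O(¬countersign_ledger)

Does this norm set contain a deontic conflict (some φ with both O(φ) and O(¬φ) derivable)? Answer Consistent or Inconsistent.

Premise 3 is O(countersign_ledger -> lock_door); even if O(lock_door) held, inferring O(countersign_ledger) would be affirming the consequent — invalid.
So O(countersign_ledger) is not derivable, and the apparent clash with O(¬countersign_ledger) does not arise.
A world satisfying every obligation exists (e.g. attend_hearing=false, break_seal=false, countersign_blueprint=false, countersign_ledger=false, delete_memo=true, hold_position=true, lock_door=true, recuse_self=false, withhold_minutes=true); no atom is both obligatory and forbidden, so the set is consistent.

Consistent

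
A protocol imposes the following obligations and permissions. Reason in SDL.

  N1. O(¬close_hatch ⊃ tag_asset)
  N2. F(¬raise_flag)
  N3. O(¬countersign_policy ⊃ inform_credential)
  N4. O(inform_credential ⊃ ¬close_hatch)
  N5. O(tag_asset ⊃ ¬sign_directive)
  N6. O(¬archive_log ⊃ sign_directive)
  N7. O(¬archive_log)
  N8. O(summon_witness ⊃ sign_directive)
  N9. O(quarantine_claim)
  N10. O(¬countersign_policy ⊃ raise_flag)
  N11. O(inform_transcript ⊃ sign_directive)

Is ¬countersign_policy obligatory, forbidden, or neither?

Forbidden

Premise 7 states O(¬archive_log) outright.
With premise 6, O(¬archive_log ⊃ sign_directive), the K-axiom yields O(sign_directive).
Premise 5 is O(tag_asset ⊃ ¬sign_directive); contrapositively O(sign_directive ⊃ ¬tag_asset). Since O(sign_directive) holds, K gives O(¬tag_asset).
Premise 1 is O(¬close_hatch ⊃ tag_asset); contrapositively O(¬tag_asset ⊃ close_hatch). Since O(¬tag_asset) holds, K gives O(close_hatch).
The contrapositive of premise 4 (O(inform_credential ⊃ ¬close_hatch)) is O(close_hatch ⊃ ¬inform_credential), and O(close_hatch) is already established, so O(¬inform_credential).
The contrapositive of premise 3 (O(¬countersign_policy ⊃ inform_credential)) is O(¬inform_credential ⊃ countersign_policy), and O(¬inform_credential) is already established, so O(countersign_policy).
Premises 2, 8, 9, 10, 11 do not contribute to this derivation.
Thus O(countersign_policy), which is F(¬countersign_policy): ¬countersign_policy is forbidden.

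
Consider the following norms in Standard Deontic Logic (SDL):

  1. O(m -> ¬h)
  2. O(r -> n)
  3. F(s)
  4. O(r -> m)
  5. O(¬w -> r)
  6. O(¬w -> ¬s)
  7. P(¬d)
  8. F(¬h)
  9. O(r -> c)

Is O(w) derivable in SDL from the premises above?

Premise 8, F(¬h), is equivalent to O(h).
Premise 1 is O(m -> ¬h); contrapositively O(h -> ¬m). Since O(h) holds, K gives O(¬m).
Premise 4 is O(r -> m); contrapositively O(¬m -> ¬r). Since O(¬m) holds, K gives O(¬r).
Premise 5, O(¬w -> r), contraposes to O(¬r -> w); with O(¬r) we get O(w).
Premises 2, 3, 6, 7, 9 do not contribute to this derivation.
So O(w) follows.

Yes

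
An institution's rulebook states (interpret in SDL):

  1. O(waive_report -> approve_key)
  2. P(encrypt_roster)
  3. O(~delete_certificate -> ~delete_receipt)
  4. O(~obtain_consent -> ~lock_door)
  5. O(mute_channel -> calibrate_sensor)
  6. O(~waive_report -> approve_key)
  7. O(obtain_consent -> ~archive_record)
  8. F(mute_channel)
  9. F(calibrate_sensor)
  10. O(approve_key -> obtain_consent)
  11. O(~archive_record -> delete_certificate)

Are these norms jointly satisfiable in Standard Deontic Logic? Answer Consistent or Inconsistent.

Premise 5 is O(mute_channel -> calibrate_sensor), but O(mute_channel) is not derivable from the premises, so it does not yield O(calibrate_sensor).
So O(calibrate_sensor) is not derivable, and the apparent clash with O(~calibrate_sensor) does not arise.
A world satisfying every obligation exists (e.g. approve_key=true, archive_record=false, calibrate_sensor=false, delete_certificate=true, delete_receipt=false, encrypt_roster=false, lock_door=false, mute_channel=false, obtain_consent=true, waive_report=false); no atom is both obligatory and forbidden, so the set is consistent.

Consistent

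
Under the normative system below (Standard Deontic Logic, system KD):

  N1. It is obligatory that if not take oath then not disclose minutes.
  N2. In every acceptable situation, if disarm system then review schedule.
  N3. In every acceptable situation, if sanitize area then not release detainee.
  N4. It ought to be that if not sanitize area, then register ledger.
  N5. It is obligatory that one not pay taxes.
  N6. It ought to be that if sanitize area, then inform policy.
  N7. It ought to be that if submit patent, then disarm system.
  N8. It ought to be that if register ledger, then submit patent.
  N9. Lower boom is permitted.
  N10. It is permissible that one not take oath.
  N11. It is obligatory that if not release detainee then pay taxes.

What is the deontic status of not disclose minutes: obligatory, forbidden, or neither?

Premise 1 is O(¬take_oath → ¬disclose_minutes), but O(¬take_oath) is not derivable from the premises (the permission P(¬take_oath) asserts only ¬O(take_oath), not O(¬take_oath)), so it does not yield O(¬disclose_minutes).
No premise or chain of K-axiom applications forces O(¬disclose_minutes), and none forces O(disclose_minutes). So ¬disclose_minutes is neither obligatory nor forbidden under these norms.

Neither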